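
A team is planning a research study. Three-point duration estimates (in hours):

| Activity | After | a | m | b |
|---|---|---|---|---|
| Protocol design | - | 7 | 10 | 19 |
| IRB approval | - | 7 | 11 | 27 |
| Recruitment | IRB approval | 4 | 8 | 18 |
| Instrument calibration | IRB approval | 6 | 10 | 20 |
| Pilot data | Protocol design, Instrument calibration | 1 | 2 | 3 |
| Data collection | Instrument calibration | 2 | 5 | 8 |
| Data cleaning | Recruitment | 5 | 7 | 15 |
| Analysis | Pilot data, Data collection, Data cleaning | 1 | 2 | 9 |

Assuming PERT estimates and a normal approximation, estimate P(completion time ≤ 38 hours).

0.862

te_Protocol design = (7 + 4·10 + 19)/6 = 66/6 = 11; σ²_Protocol design = ((19−7)/6)² = 4.000
te_IRB approval = (7 + 4·11 + 27)/6 = 78/6 = 13; σ²_IRB approval = ((27−7)/6)² = 11.111
te_Recruitment = (4 + 4·8 + 18)/6 = 54/6 = 9; σ²_Recruitment = ((18−4)/6)² = 5.444
te_Instrument calibration = (6 + 4·10 + 20)/6 = 66/6 = 11; σ²_Instrument calibration = ((20−6)/6)² = 5.444
te_Pilot data = (1 + 4·2 + 3)/6 = 12/6 = 2; σ²_Pilot data = ((3−1)/6)² = 0.111
te_Data collection = (2 + 4·5 + 8)/6 = 30/6 = 5; σ²_Data collection = ((8−2)/6)² = 1.000
te_Data cleaning = (5 + 4·7 + 15)/6 = 48/6 = 8; σ²_Data cleaning = ((15−5)/6)² = 2.778
te_Analysis = (1 + 4·2 + 9)/6 = 18/6 = 3; σ²_Analysis = ((9−1)/6)² = 1.778

Forward pass:
ES_Protocol design = 0; EF_Protocol design = 11
ES_IRB approval = 0; EF_IRB approval = 13
ES_Recruitment = 13; EF_Recruitment = 13+9 = 22
ES_Instrument calibration = 13; EF_Instrument calibration = 13+11 = 24
ES_Pilot data = max(EF_Protocol design=11, EF_Instrument calibration=24) = 24; EF_Pilot data = 24+2 = 26
ES_Data collection = 24; EF_Data collection = 24+5 = 29
ES_Data cleaning = 22; EF_Data cleaning = 22+8 = 30
ES_Analysis = max(EF_Pilot data=26, EF_Data collection=29, EF_Data cleaning=30) = 30; EF_Analysis = 30+3 = 33
Expected project duration μ = 33 hours. Critical path: IRB approval → Recruitment → Data cleaning → Analysis.

Variance along critical path = 11.111 + 5.444 + 2.778 + 1.778 = 21.111; σ = √21.111 = 4.595 hours.
Z = (38 − 33) / 4.595 = 1.088
P(T ≤ 38) = Φ(1.088) ≈ 0.862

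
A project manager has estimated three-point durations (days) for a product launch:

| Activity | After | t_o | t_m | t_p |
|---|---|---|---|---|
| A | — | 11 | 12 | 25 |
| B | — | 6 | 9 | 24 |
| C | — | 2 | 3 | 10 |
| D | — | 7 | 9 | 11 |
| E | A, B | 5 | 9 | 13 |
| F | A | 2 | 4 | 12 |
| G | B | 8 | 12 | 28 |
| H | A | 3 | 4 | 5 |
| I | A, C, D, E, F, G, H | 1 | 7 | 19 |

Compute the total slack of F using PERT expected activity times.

6 days

te_A = (11 + 4·12 + 25)/6 = 84/6 = 14
te_B = (6 + 4·9 + 24)/6 = 66/6 = 11
te_C = (2 + 4·3 + 10)/6 = 24/6 = 4
te_D = (7 + 4·9 + 11)/6 = 54/6 = 9
te_E = (5 + 4·9 + 13)/6 = 54/6 = 9
te_F = (2 + 4·4 + 12)/6 = 30/6 = 5
te_G = (8 + 4·12 + 28)/6 = 84/6 = 14
te_H = (3 + 4·4 + 5)/6 = 24/6 = 4
te_I = (1 + 4·7 + 19)/6 = 48/6 = 8

Forward pass:
ES_A = 0; EF_A = 14
ES_B = 0; EF_B = 11
ES_C = 0; EF_C = 4
ES_D = 0; EF_D = 9
ES_E = max(EF_A=14, EF_B=11) = 14; EF_E = 14+9 = 23
ES_F = 14; EF_F = 14+5 = 19
ES_G = 11; EF_G = 11+14 = 25
ES_H = 14; EF_H = 14+4 = 18
ES_I = max(EF_A=14, EF_C=4, EF_D=9, EF_E=23, EF_F=19, EF_G=25, EF_H=18) = 25; EF_I = 25+8 = 33
Expected project duration μ = 33 days. Critical path: B → G → I.

Backward pass:
LF_I = 33; LS_I = 33−8 = 25
LF_H = LS_I = 25; LS_H = 25−4 = 21
LF_G = LS_I = 25; LS_G = 25−14 = 11
LF_F = LS_I = 25; LS_F = 25−5 = 20
LF_E = LS_I = 25; LS_E = 25−9 = 16
LF_D = LS_I = 25; LS_D = 25−9 = 16
LF_C = LS_I = 25; LS_C = 25−4 = 21
LF_B = min(LS_E=16, LS_G=11) = 11; LS_B = 11−11 = 0
LF_A = min(LS_E=16, LS_F=20, LS_H=21, LS_I=25) = 16; LS_A = 16−14 = 2
Slack_F = LS_F − ES_F = 20 − 14 = 6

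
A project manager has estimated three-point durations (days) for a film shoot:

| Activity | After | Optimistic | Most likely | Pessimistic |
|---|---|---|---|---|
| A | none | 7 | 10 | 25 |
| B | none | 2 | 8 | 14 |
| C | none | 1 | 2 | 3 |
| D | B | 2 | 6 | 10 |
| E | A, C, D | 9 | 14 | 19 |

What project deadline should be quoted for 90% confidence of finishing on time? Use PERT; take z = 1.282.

31.7 days

te_A = (7 + 4·10 + 25)/6 = 72/6 = 12; σ²_A = ((25−7)/6)² = 9.000
te_B = (2 + 4·8 + 14)/6 = 48/6 = 8; σ²_B = ((14−2)/6)² = 4.000
te_C = (1 + 4·2 + 3)/6 = 12/6 = 2; σ²_C = ((3−1)/6)² = 0.111
te_D = (2 + 4·6 + 10)/6 = 36/6 = 6; σ²_D = ((10−2)/6)² = 1.778
te_E = (9 + 4·14 + 19)/6 = 84/6 = 14; σ²_E = ((19−9)/6)² = 2.778

Forward pass:
ES_A = 0; EF_A = 12
ES_B = 0; EF_B = 8
ES_C = 0; EF_C = 2
ES_D = 8; EF_D = 8+6 = 14
ES_E = max(EF_A=12, EF_C=2, EF_D=14) = 14; EF_E = 14+14 = 28
Expected project duration μ = 28 days. Critical path: B → D → E.

Variance along critical path = 4.000 + 1.778 + 2.778 = 8.556; σ = 2.925 days.
D = μ + z·σ = 28 + 1.282·2.925 = 31.7 days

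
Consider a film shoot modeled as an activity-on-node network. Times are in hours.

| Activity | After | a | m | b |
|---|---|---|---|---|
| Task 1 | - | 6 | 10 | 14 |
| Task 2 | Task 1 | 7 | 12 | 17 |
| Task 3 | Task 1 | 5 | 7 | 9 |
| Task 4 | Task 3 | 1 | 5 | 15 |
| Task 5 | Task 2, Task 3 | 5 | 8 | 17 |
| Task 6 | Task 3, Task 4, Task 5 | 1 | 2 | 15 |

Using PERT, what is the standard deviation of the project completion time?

3.74 hours

te_Task 1 = (6 + 4·10 + 14)/6 = 60/6 = 10; σ²_Task 1 = ((14−6)/6)² = 1.778
te_Task 2 = (7 + 4·12 + 17)/6 = 72/6 = 12; σ²_Task 2 = ((17−7)/6)² = 2.778
te_Task 3 = (5 + 4·7 + 9)/6 = 42/6 = 7; σ²_Task 3 = ((9−5)/6)² = 0.444
te_Task 4 = (1 + 4·5 + 15)/6 = 36/6 = 6; σ²_Task 4 = ((15−1)/6)² = 5.444
te_Task 5 = (5 + 4·8 + 17)/6 = 54/6 = 9; σ²_Task 5 = ((17−5)/6)² = 4.000
te_Task 6 = (1 + 4·2 + 15)/6 = 24/6 = 4; σ²_Task 6 = ((15−1)/6)² = 5.444

Forward pass:
ES_Task 1 = 0; EF_Task 1 = 10
ES_Task 2 = 10; EF_Task 2 = 10+12 = 22
ES_Task 3 = 10; EF_Task 3 = 10+7 = 17
ES_Task 4 = 17; EF_Task 4 = 17+6 = 23
ES_Task 5 = max(EF_Task 2=22, EF_Task 3=17) = 22; EF_Task 5 = 22+9 = 31
ES_Task 6 = max(EF_Task 3=17, EF_Task 4=23, EF_Task 5=31) = 31; EF_Task 6 = 31+4 = 35
Expected project duration μ = 35 hours. Critical path: Task 1 → Task 2 → Task 5 → Task 6.

Variance along critical path = 1.778 + 2.778 + 4.000 + 5.444 = 14.000
σ = √14.000 = 3.742 hours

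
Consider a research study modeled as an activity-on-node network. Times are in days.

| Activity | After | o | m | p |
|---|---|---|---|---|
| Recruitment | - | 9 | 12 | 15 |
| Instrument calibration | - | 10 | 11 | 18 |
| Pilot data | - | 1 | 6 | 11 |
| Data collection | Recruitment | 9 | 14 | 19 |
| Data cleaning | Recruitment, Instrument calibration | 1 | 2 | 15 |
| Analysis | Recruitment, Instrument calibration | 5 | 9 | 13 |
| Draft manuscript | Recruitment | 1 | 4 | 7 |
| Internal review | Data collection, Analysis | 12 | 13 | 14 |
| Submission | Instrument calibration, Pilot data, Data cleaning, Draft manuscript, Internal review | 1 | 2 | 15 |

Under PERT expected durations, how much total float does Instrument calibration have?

te_Recruitment = (9 + 4·12 + 15)/6 = 72/6 = 12
te_Instrument calibration = (10 + 4·11 + 18)/6 = 72/6 = 12
te_Pilot data = (1 + 4·6 + 11)/6 = 36/6 = 6
te_Data collection = (9 + 4·14 + 19)/6 = 84/6 = 14
te_Data cleaning = (1 + 4·2 + 15)/6 = 24/6 = 4
te_Analysis = (5 + 4·9 + 13)/6 = 54/6 = 9
te_Draft manuscript = (1 + 4·4 + 7)/6 = 24/6 = 4
te_Internal review = (12 + 4·13 + 14)/6 = 78/6 = 13
te_Submission = (1 + 4·2 + 15)/6 = 24/6 = 4

Forward pass:
ES_Recruitment = 0; EF_Recruitment = 12
ES_Instrument calibration = 0; EF_Instrument calibration = 12
ES_Pilot data = 0; EF_Pilot data = 6
ES_Data collection = 12; EF_Data collection = 12+14 = 26
ES_Data cleaning = max(EF_Recruitment=12, EF_Instrument calibration=12) = 12; EF_Data cleaning = 12+4 = 16
ES_Analysis = max(EF_Recruitment=12, EF_Instrument calibration=12) = 12; EF_Analysis = 12+9 = 21
ES_Draft manuscript = 12; EF_Draft manuscript = 12+4 = 16
ES_Internal review = max(EF_Data collection=26, EF_Analysis=21) = 26; EF_Internal review = 26+13 = 39
ES_Submission = max(EF_Instrument calibration=12, EF_Pilot data=6, EF_Data cleaning=16, EF_Draft manuscript=16, EF_Internal review=39) = 39; EF_Submission = 39+4 = 43
Expected project duration μ = 43 days. Critical path: Recruitment → Data collection → Internal review → Submission.

Backward pass:
LF_Submission = 43; LS_Submission = 43−4 = 39
LF_Internal review = LS_Submission = 39; LS_Internal review = 39−13 = 26
LF_Draft manuscript = LS_Submission = 39; LS_Draft manuscript = 39−4 = 35
LF_Analysis = LS_Internal review = 26; LS_Analysis = 26−9 = 17
LF_Data cleaning = LS_Submission = 39; LS_Data cleaning = 39−4 = 35
LF_Data collection = LS_Internal review = 26; LS_Data collection = 26−14 = 12
LF_Pilot data = LS_Submission = 39; LS_Pilot data = 39−6 = 33
LF_Instrument calibration = min(LS_Data cleaning=35, LS_Analysis=17, LS_Submission=39) = 17; LS_Instrument calibration = 17−12 = 5
LF_Recruitment = min(LS_Data collection=12, LS_Data cleaning=35, LS_Analysis=17, LS_Draft manuscript=35) = 12; LS_Recruitment = 12−12 = 0
Slack_Instrument calibration = LS_Instrument calibration − ES_Instrument calibration = 5 − 0 = 5

5 days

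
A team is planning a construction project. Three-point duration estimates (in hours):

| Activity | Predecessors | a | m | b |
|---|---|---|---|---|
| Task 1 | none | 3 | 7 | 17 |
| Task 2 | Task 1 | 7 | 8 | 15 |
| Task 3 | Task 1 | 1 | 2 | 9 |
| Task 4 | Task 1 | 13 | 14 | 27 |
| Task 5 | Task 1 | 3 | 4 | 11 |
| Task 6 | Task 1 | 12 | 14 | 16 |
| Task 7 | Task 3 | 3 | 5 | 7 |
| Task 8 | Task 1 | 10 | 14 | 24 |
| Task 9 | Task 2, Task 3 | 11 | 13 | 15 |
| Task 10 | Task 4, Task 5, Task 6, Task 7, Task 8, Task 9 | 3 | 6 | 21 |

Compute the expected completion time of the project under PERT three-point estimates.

te_Task 1 = (3 + 4·7 + 17)/6 = 48/6 = 8
te_Task 2 = (7 + 4·8 + 15)/6 = 54/6 = 9
te_Task 3 = (1 + 4·2 + 9)/6 = 18/6 = 3
te_Task 4 = (13 + 4·14 + 27)/6 = 96/6 = 16
te_Task 5 = (3 + 4·4 + 11)/6 = 30/6 = 5
te_Task 6 = (12 + 4·14 + 16)/6 = 84/6 = 14
te_Task 7 = (3 + 4·5 + 7)/6 = 30/6 = 5
te_Task 8 = (10 + 4·14 + 24)/6 = 90/6 = 15
te_Task 9 = (11 + 4·13 + 15)/6 = 78/6 = 13
te_Task 10 = (3 + 4·6 + 21)/6 = 48/6 = 8

Forward pass:
ES_Task 1 = 0; EF_Task 1 = 8
ES_Task 2 = 8; EF_Task 2 = 8+9 = 17
ES_Task 3 = 8; EF_Task 3 = 8+3 = 11
ES_Task 4 = 8; EF_Task 4 = 8+16 = 24
ES_Task 5 = 8; EF_Task 5 = 8+5 = 13
ES_Task 6 = 8; EF_Task 6 = 8+14 = 22
ES_Task 7 = 11; EF_Task 7 = 11+5 = 16
ES_Task 8 = 8; EF_Task 8 = 8+15 = 23
ES_Task 9 = max(EF_Task 2=17, EF_Task 3=11) = 17; EF_Task 9 = 17+13 = 30
ES_Task 10 = max(EF_Task 4=24, EF_Task 5=13, EF_Task 6=22, EF_Task 7=16, EF_Task 8=23, EF_Task 9=30) = 30; EF_Task 10 = 30+8 = 38
Expected project duration μ = 38 hours. Critical path: Task 1 → Task 2 → Task 9 → Task 10.

38 hours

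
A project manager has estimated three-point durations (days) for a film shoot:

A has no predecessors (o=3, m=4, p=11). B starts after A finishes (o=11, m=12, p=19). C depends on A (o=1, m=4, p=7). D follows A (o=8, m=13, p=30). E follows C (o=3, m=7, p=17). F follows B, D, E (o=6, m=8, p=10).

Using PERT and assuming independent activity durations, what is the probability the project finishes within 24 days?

0.156

te_A = (3 + 4·4 + 11)/6 = 30/6 = 5; σ²_A = ((11−3)/6)² = 1.778
te_B = (11 + 4·12 + 19)/6 = 78/6 = 13; σ²_B = ((19−11)/6)² = 1.778
te_C = (1 + 4·4 + 7)/6 = 24/6 = 4; σ²_C = ((7−1)/6)² = 1.000
te_D = (8 + 4·13 + 30)/6 = 90/6 = 15; σ²_D = ((30−8)/6)² = 13.444
te_E = (3 + 4·7 + 17)/6 = 48/6 = 8; σ²_E = ((17−3)/6)² = 5.444
te_F = (6 + 4·8 + 10)/6 = 48/6 = 8; σ²_F = ((10−6)/6)² = 0.444

Forward pass:
ES_A = 0; EF_A = 5
ES_B = 5; EF_B = 5+13 = 18
ES_C = 5; EF_C = 5+4 = 9
ES_D = 5; EF_D = 5+15 = 20
ES_E = 9; EF_E = 9+8 = 17
ES_F = max(EF_B=18, EF_D=20, EF_E=17) = 20; EF_F = 20+8 = 28
Expected project duration μ = 28 days. Critical path: A → D → F.

Variance along critical path = 1.778 + 13.444 + 0.444 = 15.667; σ = √15.667 = 3.958 days.
Z = (24 − 28) / 3.958 = -1.011
P(T ≤ 24) = Φ(-1.011) ≈ 0.156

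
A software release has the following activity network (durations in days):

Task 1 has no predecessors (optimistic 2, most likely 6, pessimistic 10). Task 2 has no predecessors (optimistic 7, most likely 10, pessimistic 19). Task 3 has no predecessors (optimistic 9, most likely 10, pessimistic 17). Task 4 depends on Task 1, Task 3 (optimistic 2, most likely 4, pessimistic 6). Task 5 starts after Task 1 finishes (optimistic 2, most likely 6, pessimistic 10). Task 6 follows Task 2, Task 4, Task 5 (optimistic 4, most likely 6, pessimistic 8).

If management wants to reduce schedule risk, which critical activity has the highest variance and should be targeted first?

te_Task 1 = (2 + 4·6 + 10)/6 = 36/6 = 6; σ²_Task 1 = ((10−2)/6)² = 1.778
te_Task 2 = (7 + 4·10 + 19)/6 = 66/6 = 11; σ²_Task 2 = ((19−7)/6)² = 4.000
te_Task 3 = (9 + 4·10 + 17)/6 = 66/6 = 11; σ²_Task 3 = ((17−9)/6)² = 1.778
te_Task 4 = (2 + 4·4 + 6)/6 = 24/6 = 4; σ²_Task 4 = ((6−2)/6)² = 0.444
te_Task 5 = (2 + 4·6 + 10)/6 = 36/6 = 6; σ²_Task 5 = ((10−2)/6)² = 1.778
te_Task 6 = (4 + 4·6 + 8)/6 = 36/6 = 6; σ²_Task 6 = ((8−4)/6)² = 0.444

Forward pass:
ES_Task 1 = 0; EF_Task 1 = 6
ES_Task 2 = 0; EF_Task 2 = 11
ES_Task 3 = 0; EF_Task 3 = 11
ES_Task 4 = max(EF_Task 1=6, EF_Task 3=11) = 11; EF_Task 4 = 11+4 = 15
ES_Task 5 = 6; EF_Task 5 = 6+6 = 12
ES_Task 6 = max(EF_Task 2=11, EF_Task 4=15, EF_Task 5=12) = 15; EF_Task 6 = 15+6 = 21
Expected project duration μ = 21 days. Critical path: Task 3 → Task 4 → Task 6.

Variances on critical path: σ²_Task 3=1.778, σ²_Task 4=0.444, σ²_Task 6=0.444.
Largest is σ²_Task 3 = 1.778.

Task 3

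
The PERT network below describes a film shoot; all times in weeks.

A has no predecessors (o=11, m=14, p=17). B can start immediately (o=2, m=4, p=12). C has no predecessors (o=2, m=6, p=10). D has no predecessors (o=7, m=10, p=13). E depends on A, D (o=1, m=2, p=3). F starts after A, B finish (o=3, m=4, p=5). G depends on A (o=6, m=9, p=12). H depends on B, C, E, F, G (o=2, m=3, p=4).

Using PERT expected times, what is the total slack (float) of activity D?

te_A = (11 + 4·14 + 17)/6 = 84/6 = 14
te_B = (2 + 4·4 + 12)/6 = 30/6 = 5
te_C = (2 + 4·6 + 10)/6 = 36/6 = 6
te_D = (7 + 4·10 + 13)/6 = 60/6 = 10
te_E = (1 + 4·2 + 3)/6 = 12/6 = 2
te_F = (3 + 4·4 + 5)/6 = 24/6 = 4
te_G = (6 + 4·9 + 12)/6 = 54/6 = 9
te_H = (2 + 4·3 + 4)/6 = 18/6 = 3

Forward pass:
ES_A = 0; EF_A = 14
ES_B = 0; EF_B = 5
ES_C = 0; EF_C = 6
ES_D = 0; EF_D = 10
ES_E = max(EF_A=14, EF_D=10) = 14; EF_E = 14+2 = 16
ES_F = max(EF_A=14, EF_B=5) = 14; EF_F = 14+4 = 18
ES_G = 14; EF_G = 14+9 = 23
ES_H = max(EF_B=5, EF_C=6, EF_E=16, EF_F=18, EF_G=23) = 23; EF_H = 23+3 = 26
Expected project duration μ = 26 weeks. Critical path: A → G → H.

Backward pass:
LF_H = 26; LS_H = 26−3 = 23
LF_G = LS_H = 23; LS_G = 23−9 = 14
LF_F = LS_H = 23; LS_F = 23−4 = 19
LF_E = LS_H = 23; LS_E = 23−2 = 21
LF_D = LS_E = 21; LS_D = 21−10 = 11
LF_C = LS_H = 23; LS_C = 23−6 = 17
LF_B = min(LS_F=19, LS_H=23) = 19; LS_B = 19−5 = 14
LF_A = min(LS_E=21, LS_F=19, LS_G=14) = 14; LS_A = 14−14 = 0
Slack_D = LS_D − ES_D = 11 − 0 = 11

11 weeks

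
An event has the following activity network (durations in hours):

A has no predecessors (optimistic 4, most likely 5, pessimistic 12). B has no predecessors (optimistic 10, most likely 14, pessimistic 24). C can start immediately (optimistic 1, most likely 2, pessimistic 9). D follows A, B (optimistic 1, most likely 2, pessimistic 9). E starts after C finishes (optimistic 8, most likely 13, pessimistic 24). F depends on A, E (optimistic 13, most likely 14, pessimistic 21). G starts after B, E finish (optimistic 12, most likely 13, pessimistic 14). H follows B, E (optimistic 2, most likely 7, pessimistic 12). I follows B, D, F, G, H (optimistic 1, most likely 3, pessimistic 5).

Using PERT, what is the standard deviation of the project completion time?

te_A = (4 + 4·5 + 12)/6 = 36/6 = 6; σ²_A = ((12−4)/6)² = 1.778
te_B = (10 + 4·14 + 24)/6 = 90/6 = 15; σ²_B = ((24−10)/6)² = 5.444
te_C = (1 + 4·2 + 9)/6 = 18/6 = 3; σ²_C = ((9−1)/6)² = 1.778
te_D = (1 + 4·2 + 9)/6 = 18/6 = 3; σ²_D = ((9−1)/6)² = 1.778
te_E = (8 + 4·13 + 24)/6 = 84/6 = 14; σ²_E = ((24−8)/6)² = 7.111
te_F = (13 + 4·14 + 21)/6 = 90/6 = 15; σ²_F = ((21−13)/6)² = 1.778
te_G = (12 + 4·13 + 14)/6 = 78/6 = 13; σ²_G = ((14−12)/6)² = 0.111
te_H = (2 + 4·7 + 12)/6 = 42/6 = 7; σ²_H = ((12−2)/6)² = 2.778
te_I = (1 + 4·3 + 5)/6 = 18/6 = 3; σ²_I = ((5−1)/6)² = 0.444

Forward pass:
ES_A = 0; EF_A = 6
ES_B = 0; EF_B = 15
ES_C = 0; EF_C = 3
ES_D = max(EF_A=6, EF_B=15) = 15; EF_D = 15+3 = 18
ES_E = 3; EF_E = 3+14 = 17
ES_F = max(EF_A=6, EF_E=17) = 17; EF_F = 17+15 = 32
ES_G = max(EF_B=15, EF_E=17) = 17; EF_G = 17+13 = 30
ES_H = max(EF_B=15, EF_E=17) = 17; EF_H = 17+7 = 24
ES_I = max(EF_B=15, EF_D=18, EF_F=32, EF_G=30, EF_H=24) = 32; EF_I = 32+3 = 35
Expected project duration μ = 35 hours. Critical path: C → E → F → I.

Variance along critical path = 1.778 + 7.111 + 1.778 + 0.444 = 11.111
σ = √11.111 = 3.333 hours

3.33 hours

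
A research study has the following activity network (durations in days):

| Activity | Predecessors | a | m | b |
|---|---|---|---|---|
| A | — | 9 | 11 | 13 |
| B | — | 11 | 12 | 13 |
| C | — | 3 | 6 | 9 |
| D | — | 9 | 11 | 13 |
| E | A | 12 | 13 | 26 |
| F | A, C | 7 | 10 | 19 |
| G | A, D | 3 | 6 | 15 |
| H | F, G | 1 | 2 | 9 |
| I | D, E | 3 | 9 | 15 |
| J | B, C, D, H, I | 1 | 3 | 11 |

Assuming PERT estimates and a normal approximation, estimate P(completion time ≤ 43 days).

0.869

te_A = (9 + 4·11 + 13)/6 = 66/6 = 11; σ²_A = ((13−9)/6)² = 0.444
te_B = (11 + 4·12 + 13)/6 = 72/6 = 12; σ²_B = ((13−11)/6)² = 0.111
te_C = (3 + 4·6 + 9)/6 = 36/6 = 6; σ²_C = ((9−3)/6)² = 1.000
te_D = (9 + 4·11 + 13)/6 = 66/6 = 11; σ²_D = ((13−9)/6)² = 0.444
te_E = (12 + 4·13 + 26)/6 = 90/6 = 15; σ²_E = ((26−12)/6)² = 5.444
te_F = (7 + 4·10 + 19)/6 = 66/6 = 11; σ²_F = ((19−7)/6)² = 4.000
te_G = (3 + 4·6 + 15)/6 = 42/6 = 7; σ²_G = ((15−3)/6)² = 4.000
te_H = (1 + 4·2 + 9)/6 = 18/6 = 3; σ²_H = ((9−1)/6)² = 1.778
te_I = (3 + 4·9 + 15)/6 = 54/6 = 9; σ²_I = ((15−3)/6)² = 4.000
te_J = (1 + 4·3 + 11)/6 = 24/6 = 4; σ²_J = ((11−1)/6)² = 2.778

Forward pass:
ES_A = 0; EF_A = 11
ES_B = 0; EF_B = 12
ES_C = 0; EF_C = 6
ES_D = 0; EF_D = 11
ES_E = 11; EF_E = 11+15 = 26
ES_F = max(EF_A=11, EF_C=6) = 11; EF_F = 11+11 = 22
ES_G = max(EF_A=11, EF_D=11) = 11; EF_G = 11+7 = 18
ES_H = max(EF_F=22, EF_G=18) = 22; EF_H = 22+3 = 25
ES_I = max(EF_D=11, EF_E=26) = 26; EF_I = 26+9 = 35
ES_J = max(EF_B=12, EF_C=6, EF_D=11, EF_H=25, EF_I=35) = 35; EF_J = 35+4 = 39
Expected project duration μ = 39 days. Critical path: A → E → I → J.

Variance along critical path = 0.444 + 5.444 + 4.000 + 2.778 = 12.667; σ = √12.667 = 3.559 days.
Z = (43 − 39) / 3.559 = 1.124
P(T ≤ 43) = Φ(1.124) ≈ 0.869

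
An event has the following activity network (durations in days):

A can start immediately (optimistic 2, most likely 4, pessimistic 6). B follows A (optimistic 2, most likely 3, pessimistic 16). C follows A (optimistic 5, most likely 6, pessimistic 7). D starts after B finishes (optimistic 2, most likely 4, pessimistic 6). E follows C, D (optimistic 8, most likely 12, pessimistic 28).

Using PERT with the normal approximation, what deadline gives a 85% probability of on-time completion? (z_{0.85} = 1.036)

31.3 days

te_A = (2 + 4·4 + 6)/6 = 24/6 = 4; σ²_A = ((6−2)/6)² = 0.444
te_B = (2 + 4·3 + 16)/6 = 30/6 = 5; σ²_B = ((16−2)/6)² = 5.444
te_C = (5 + 4·6 + 7)/6 = 36/6 = 6; σ²_C = ((7−5)/6)² = 0.111
te_D = (2 + 4·4 + 6)/6 = 24/6 = 4; σ²_D = ((6−2)/6)² = 0.444
te_E = (8 + 4·12 + 28)/6 = 84/6 = 14; σ²_E = ((28−8)/6)² = 11.111

Forward pass:
ES_A = 0; EF_A = 4
ES_B = 4; EF_B = 4+5 = 9
ES_C = 4; EF_C = 4+6 = 10
ES_D = 9; EF_D = 9+4 = 13
ES_E = max(EF_C=10, EF_D=13) = 13; EF_E = 13+14 = 27
Expected project duration μ = 27 days. Critical path: A → B → D → E.

Variance along critical path = 0.444 + 5.444 + 0.444 + 11.111 = 17.444; σ = 4.177 days.
D = μ + z·σ = 27 + 1.036·4.177 = 31.3 days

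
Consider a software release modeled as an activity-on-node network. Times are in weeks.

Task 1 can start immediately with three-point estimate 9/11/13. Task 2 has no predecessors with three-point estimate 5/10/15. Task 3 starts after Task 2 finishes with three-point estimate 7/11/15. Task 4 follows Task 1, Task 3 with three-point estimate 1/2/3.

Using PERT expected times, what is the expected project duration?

te_Task 1 = (9 + 4·11 + 13)/6 = 66/6 = 11
te_Task 2 = (5 + 4·10 + 15)/6 = 60/6 = 10
te_Task 3 = (7 + 4·11 + 15)/6 = 66/6 = 11
te_Task 4 = (1 + 4·2 + 3)/6 = 12/6 = 2

Forward pass:
ES_Task 1 = 0; EF_Task 1 = 11
ES_Task 2 = 0; EF_Task 2 = 10
ES_Task 3 = 10; EF_Task 3 = 10+11 = 21
ES_Task 4 = max(EF_Task 1=11, EF_Task 3=21) = 21; EF_Task 4 = 21+2 = 23
Expected project duration μ = 23 weeks. Critical path: Task 2 → Task 3 → Task 4.

23 weeks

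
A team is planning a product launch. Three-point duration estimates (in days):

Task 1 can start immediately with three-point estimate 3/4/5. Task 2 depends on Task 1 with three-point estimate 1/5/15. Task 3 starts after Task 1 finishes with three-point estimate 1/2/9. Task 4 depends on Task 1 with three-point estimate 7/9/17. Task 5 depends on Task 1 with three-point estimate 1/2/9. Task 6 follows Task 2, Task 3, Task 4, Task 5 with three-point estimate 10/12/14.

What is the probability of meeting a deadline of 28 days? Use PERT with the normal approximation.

0.863

te_Task 1 = (3 + 4·4 + 5)/6 = 24/6 = 4; σ²_Task 1 = ((5−3)/6)² = 0.111
te_Task 2 = (1 + 4·5 + 15)/6 = 36/6 = 6; σ²_Task 2 = ((15−1)/6)² = 5.444
te_Task 3 = (1 + 4·2 + 9)/6 = 18/6 = 3; σ²_Task 3 = ((9−1)/6)² = 1.778
te_Task 4 = (7 + 4·9 + 17)/6 = 60/6 = 10; σ²_Task 4 = ((17−7)/6)² = 2.778
te_Task 5 = (1 + 4·2 + 9)/6 = 18/6 = 3; σ²_Task 5 = ((9−1)/6)² = 1.778
te_Task 6 = (10 + 4·12 + 14)/6 = 72/6 = 12; σ²_Task 6 = ((14−10)/6)² = 0.444

Forward pass:
ES_Task 1 = 0; EF_Task 1 = 4
ES_Task 2 = 4; EF_Task 2 = 4+6 = 10
ES_Task 3 = 4; EF_Task 3 = 4+3 = 7
ES_Task 4 = 4; EF_Task 4 = 4+10 = 14
ES_Task 5 = 4; EF_Task 5 = 4+3 = 7
ES_Task 6 = max(EF_Task 2=10, EF_Task 3=7, EF_Task 4=14, EF_Task 5=7) = 14; EF_Task 6 = 14+12 = 26
Expected project duration μ = 26 days. Critical path: Task 1 → Task 4 → Task 6.

Variance along critical path = 0.111 + 2.778 + 0.444 = 3.333; σ = √3.333 = 1.826 days.
Z = (28 − 26) / 1.826 = 1.095
P(T ≤ 28) = Φ(1.095) ≈ 0.863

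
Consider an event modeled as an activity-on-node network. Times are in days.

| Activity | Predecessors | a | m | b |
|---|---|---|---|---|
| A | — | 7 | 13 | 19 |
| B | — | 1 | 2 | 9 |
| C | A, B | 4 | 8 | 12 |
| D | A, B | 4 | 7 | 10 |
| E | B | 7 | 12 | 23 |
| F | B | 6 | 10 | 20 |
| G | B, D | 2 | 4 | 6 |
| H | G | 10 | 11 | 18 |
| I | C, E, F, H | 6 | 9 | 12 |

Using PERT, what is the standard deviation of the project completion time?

te_A = (7 + 4·13 + 19)/6 = 78/6 = 13; σ²_A = ((19−7)/6)² = 4.000
te_B = (1 + 4·2 + 9)/6 = 18/6 = 3; σ²_B = ((9−1)/6)² = 1.778
te_C = (4 + 4·8 + 12)/6 = 48/6 = 8; σ²_C = ((12−4)/6)² = 1.778
te_D = (4 + 4·7 + 10)/6 = 42/6 = 7; σ²_D = ((10−4)/6)² = 1.000
te_E = (7 + 4·12 + 23)/6 = 78/6 = 13; σ²_E = ((23−7)/6)² = 7.111
te_F = (6 + 4·10 + 20)/6 = 66/6 = 11; σ²_F = ((20−6)/6)² = 5.444
te_G = (2 + 4·4 + 6)/6 = 24/6 = 4; σ²_G = ((6−2)/6)² = 0.444
te_H = (10 + 4·11 + 18)/6 = 72/6 = 12; σ²_H = ((18−10)/6)² = 1.778
te_I = (6 + 4·9 + 12)/6 = 54/6 = 9; σ²_I = ((12−6)/6)² = 1.000

Forward pass:
ES_A = 0; EF_A = 13
ES_B = 0; EF_B = 3
ES_C = max(EF_A=13, EF_B=3) = 13; EF_C = 13+8 = 21
ES_D = max(EF_A=13, EF_B=3) = 13; EF_D = 13+7 = 20
ES_E = 3; EF_E = 3+13 = 16
ES_F = 3; EF_F = 3+11 = 14
ES_G = max(EF_B=3, EF_D=20) = 20; EF_G = 20+4 = 24
ES_H = 24; EF_H = 24+12 = 36
ES_I = max(EF_C=21, EF_E=16, EF_F=14, EF_H=36) = 36; EF_I = 36+9 = 45
Expected project duration μ = 45 days. Critical path: A → D → G → H → I.

Variance along critical path = 4.000 + 1.000 + 0.444 + 1.778 + 1.000 = 8.222
σ = √8.222 = 2.867 days

2.87 days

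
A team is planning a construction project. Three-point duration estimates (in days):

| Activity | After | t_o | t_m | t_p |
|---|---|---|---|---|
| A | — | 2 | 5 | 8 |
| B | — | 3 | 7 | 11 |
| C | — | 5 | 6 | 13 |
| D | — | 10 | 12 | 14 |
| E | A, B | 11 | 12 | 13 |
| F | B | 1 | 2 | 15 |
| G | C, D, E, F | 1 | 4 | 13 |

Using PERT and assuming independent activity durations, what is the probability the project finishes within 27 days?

0.892

te_A = (2 + 4·5 + 8)/6 = 30/6 = 5; σ²_A = ((8−2)/6)² = 1.000
te_B = (3 + 4·7 + 11)/6 = 42/6 = 7; σ²_B = ((11−3)/6)² = 1.778
te_C = (5 + 4·6 + 13)/6 = 42/6 = 7; σ²_C = ((13−5)/6)² = 1.778
te_D = (10 + 4·12 + 14)/6 = 72/6 = 12; σ²_D = ((14−10)/6)² = 0.444
te_E = (11 + 4·12 + 13)/6 = 72/6 = 12; σ²_E = ((13−11)/6)² = 0.111
te_F = (1 + 4·2 + 15)/6 = 24/6 = 4; σ²_F = ((15−1)/6)² = 5.444
te_G = (1 + 4·4 + 13)/6 = 30/6 = 5; σ²_G = ((13−1)/6)² = 4.000

Forward pass:
ES_A = 0; EF_A = 5
ES_B = 0; EF_B = 7
ES_C = 0; EF_C = 7
ES_D = 0; EF_D = 12
ES_E = max(EF_A=5, EF_B=7) = 7; EF_E = 7+12 = 19
ES_F = 7; EF_F = 7+4 = 11
ES_G = max(EF_C=7, EF_D=12, EF_E=19, EF_F=11) = 19; EF_G = 19+5 = 24
Expected project duration μ = 24 days. Critical path: B → E → G.

Variance along critical path = 1.778 + 0.111 + 4.000 = 5.889; σ = √5.889 = 2.427 days.
Z = (27 − 24) / 2.427 = 1.236
P(T ≤ 27) = Φ(1.236) ≈ 0.892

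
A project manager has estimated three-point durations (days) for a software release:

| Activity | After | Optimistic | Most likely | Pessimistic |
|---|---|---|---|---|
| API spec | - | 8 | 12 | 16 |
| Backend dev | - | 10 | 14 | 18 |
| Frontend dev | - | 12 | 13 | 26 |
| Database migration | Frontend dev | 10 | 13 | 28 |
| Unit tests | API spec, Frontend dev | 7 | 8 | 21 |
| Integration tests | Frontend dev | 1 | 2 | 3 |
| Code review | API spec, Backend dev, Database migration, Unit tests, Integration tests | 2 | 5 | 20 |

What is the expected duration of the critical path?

37 days

te_API spec = (8 + 4·12 + 16)/6 = 72/6 = 12
te_Backend dev = (10 + 4·14 + 18)/6 = 84/6 = 14
te_Frontend dev = (12 + 4·13 + 26)/6 = 90/6 = 15
te_Database migration = (10 + 4·13 + 28)/6 = 90/6 = 15
te_Unit tests = (7 + 4·8 + 21)/6 = 60/6 = 10
te_Integration tests = (1 + 4·2 + 3)/6 = 12/6 = 2
te_Code review = (2 + 4·5 + 20)/6 = 42/6 = 7

Forward pass:
ES_API spec = 0; EF_API spec = 12
ES_Backend dev = 0; EF_Backend dev = 14
ES_Frontend dev = 0; EF_Frontend dev = 15
ES_Database migration = 15; EF_Database migration = 15+15 = 30
ES_Unit tests = max(EF_API spec=12, EF_Frontend dev=15) = 15; EF_Unit tests = 15+10 = 25
ES_Integration tests = 15; EF_Integration tests = 15+2 = 17
ES_Code review = max(EF_API spec=12, EF_Backend dev=14, EF_Database migration=30, EF_Unit tests=25, EF_Integration tests=17) = 30; EF_Code review = 30+7 = 37
Expected project duration μ = 37 days. Critical path: Frontend dev → Database migration → Code review.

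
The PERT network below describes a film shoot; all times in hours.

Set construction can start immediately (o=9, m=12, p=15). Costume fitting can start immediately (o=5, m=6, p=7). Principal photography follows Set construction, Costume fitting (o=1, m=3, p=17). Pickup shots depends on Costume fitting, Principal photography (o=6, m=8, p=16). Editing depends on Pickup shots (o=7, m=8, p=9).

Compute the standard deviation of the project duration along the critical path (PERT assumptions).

te_Set construction = (9 + 4·12 + 15)/6 = 72/6 = 12; σ²_Set construction = ((15−9)/6)² = 1.000
te_Costume fitting = (5 + 4·6 + 7)/6 = 36/6 = 6; σ²_Costume fitting = ((7−5)/6)² = 0.111
te_Principal photography = (1 + 4·3 + 17)/6 = 30/6 = 5; σ²_Principal photography = ((17−1)/6)² = 7.111
te_Pickup shots = (6 + 4·8 + 16)/6 = 54/6 = 9; σ²_Pickup shots = ((16−6)/6)² = 2.778
te_Editing = (7 + 4·8 + 9)/6 = 48/6 = 8; σ²_Editing = ((9−7)/6)² = 0.111

Forward pass:
ES_Set construction = 0; EF_Set construction = 12
ES_Costume fitting = 0; EF_Costume fitting = 6
ES_Principal photography = max(EF_Set construction=12, EF_Costume fitting=6) = 12; EF_Principal photography = 12+5 = 17
ES_Pickup shots = max(EF_Costume fitting=6, EF_Principal photography=17) = 17; EF_Pickup shots = 17+9 = 26
ES_Editing = 26; EF_Editing = 26+8 = 34
Expected project duration μ = 34 hours. Critical path: Set construction → Principal photography → Pickup shots → Editing.

Variance along critical path = 1.000 + 7.111 + 2.778 + 0.111 = 11.000
σ = √11.000 = 3.317 hours

3.32 hours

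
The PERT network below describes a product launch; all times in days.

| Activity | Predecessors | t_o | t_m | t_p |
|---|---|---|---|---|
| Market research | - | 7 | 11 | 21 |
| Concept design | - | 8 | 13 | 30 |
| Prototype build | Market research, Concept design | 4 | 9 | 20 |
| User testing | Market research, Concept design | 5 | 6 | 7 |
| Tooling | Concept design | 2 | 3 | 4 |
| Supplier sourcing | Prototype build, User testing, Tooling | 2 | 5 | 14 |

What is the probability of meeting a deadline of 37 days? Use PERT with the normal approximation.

te_Market research = (7 + 4·11 + 21)/6 = 72/6 = 12; σ²_Market research = ((21−7)/6)² = 5.444
te_Concept design = (8 + 4·13 + 30)/6 = 90/6 = 15; σ²_Concept design = ((30−8)/6)² = 13.444
te_Prototype build = (4 + 4·9 + 20)/6 = 60/6 = 10; σ²_Prototype build = ((20−4)/6)² = 7.111
te_User testing = (5 + 4·6 + 7)/6 = 36/6 = 6; σ²_User testing = ((7−5)/6)² = 0.111
te_Tooling = (2 + 4·3 + 4)/6 = 18/6 = 3; σ²_Tooling = ((4−2)/6)² = 0.111
te_Supplier sourcing = (2 + 4·5 + 14)/6 = 36/6 = 6; σ²_Supplier sourcing = ((14−2)/6)² = 4.000

Forward pass:
ES_Market research = 0; EF_Market research = 12
ES_Concept design = 0; EF_Concept design = 15
ES_Prototype build = max(EF_Market research=12, EF_Concept design=15) = 15; EF_Prototype build = 15+10 = 25
ES_User testing = max(EF_Market research=12, EF_Concept design=15) = 15; EF_User testing = 15+6 = 21
ES_Tooling = 15; EF_Tooling = 15+3 = 18
ES_Supplier sourcing = max(EF_Prototype build=25, EF_User testing=21, EF_Tooling=18) = 25; EF_Supplier sourcing = 25+6 = 31
Expected project duration μ = 31 days. Critical path: Concept design → Prototype build → Supplier sourcing.

Variance along critical path = 13.444 + 7.111 + 4.000 = 24.556; σ = √24.556 = 4.955 days.
Z = (37 − 31) / 4.955 = 1.211
P(T ≤ 37) = Φ(1.211) ≈ 0.887

0.887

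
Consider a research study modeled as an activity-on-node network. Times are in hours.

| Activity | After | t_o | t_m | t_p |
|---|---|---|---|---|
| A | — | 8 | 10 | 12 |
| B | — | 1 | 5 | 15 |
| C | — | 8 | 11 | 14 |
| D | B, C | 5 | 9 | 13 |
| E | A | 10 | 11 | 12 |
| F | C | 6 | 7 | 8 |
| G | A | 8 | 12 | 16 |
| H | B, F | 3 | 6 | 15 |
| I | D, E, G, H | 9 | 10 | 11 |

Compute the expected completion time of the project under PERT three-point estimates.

te_A = (8 + 4·10 + 12)/6 = 60/6 = 10
te_B = (1 + 4·5 + 15)/6 = 36/6 = 6
te_C = (8 + 4·11 + 14)/6 = 66/6 = 11
te_D = (5 + 4·9 + 13)/6 = 54/6 = 9
te_E = (10 + 4·11 + 12)/6 = 66/6 = 11
te_F = (6 + 4·7 + 8)/6 = 42/6 = 7
te_G = (8 + 4·12 + 16)/6 = 72/6 = 12
te_H = (3 + 4·6 + 15)/6 = 42/6 = 7
te_I = (9 + 4·10 + 11)/6 = 60/6 = 10

Forward pass:
ES_A = 0; EF_A = 10
ES_B = 0; EF_B = 6
ES_C = 0; EF_C = 11
ES_D = max(EF_B=6, EF_C=11) = 11; EF_D = 11+9 = 20
ES_E = 10; EF_E = 10+11 = 21
ES_F = 11; EF_F = 11+7 = 18
ES_G = 10; EF_G = 10+12 = 22
ES_H = max(EF_B=6, EF_F=18) = 18; EF_H = 18+7 = 25
ES_I = max(EF_D=20, EF_E=21, EF_G=22, EF_H=25) = 25; EF_I = 25+10 = 35
Expected project duration μ = 35 hours. Critical path: C → F → H → I.

35 hours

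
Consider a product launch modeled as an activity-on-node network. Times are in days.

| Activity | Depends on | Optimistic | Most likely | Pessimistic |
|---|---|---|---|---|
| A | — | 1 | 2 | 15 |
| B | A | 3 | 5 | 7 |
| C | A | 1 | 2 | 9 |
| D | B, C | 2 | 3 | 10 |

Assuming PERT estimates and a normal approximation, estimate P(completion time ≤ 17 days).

te_A = (1 + 4·2 + 15)/6 = 24/6 = 4; σ²_A = ((15−1)/6)² = 5.444
te_B = (3 + 4·5 + 7)/6 = 30/6 = 5; σ²_B = ((7−3)/6)² = 0.444
te_C = (1 + 4·2 + 9)/6 = 18/6 = 3; σ²_C = ((9−1)/6)² = 1.778
te_D = (2 + 4·3 + 10)/6 = 24/6 = 4; σ²_D = ((10−2)/6)² = 1.778

Forward pass:
ES_A = 0; EF_A = 4
ES_B = 4; EF_B = 4+5 = 9
ES_C = 4; EF_C = 4+3 = 7
ES_D = max(EF_B=9, EF_C=7) = 9; EF_D = 9+4 = 13
Expected project duration μ = 13 days. Critical path: A → B → D.

Variance along critical path = 5.444 + 0.444 + 1.778 = 7.667; σ = √7.667 = 2.769 days.
Z = (17 − 13) / 2.769 = 1.445
P(T ≤ 17) = Φ(1.445) ≈ 0.926

0.926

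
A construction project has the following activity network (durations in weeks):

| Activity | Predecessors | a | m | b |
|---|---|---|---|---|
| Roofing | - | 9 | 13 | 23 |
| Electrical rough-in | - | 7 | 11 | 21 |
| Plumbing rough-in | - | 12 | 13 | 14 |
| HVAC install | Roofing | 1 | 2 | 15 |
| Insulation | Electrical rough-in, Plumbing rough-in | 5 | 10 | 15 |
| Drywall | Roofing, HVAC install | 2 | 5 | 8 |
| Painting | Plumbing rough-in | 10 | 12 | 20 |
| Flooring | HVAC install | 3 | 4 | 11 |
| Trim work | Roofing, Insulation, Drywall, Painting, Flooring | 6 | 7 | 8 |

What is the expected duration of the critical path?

te_Roofing = (9 + 4·13 + 23)/6 = 84/6 = 14
te_Electrical rough-in = (7 + 4·11 + 21)/6 = 72/6 = 12
te_Plumbing rough-in = (12 + 4·13 + 14)/6 = 78/6 = 13
te_HVAC install = (1 + 4·2 + 15)/6 = 24/6 = 4
te_Insulation = (5 + 4·10 + 15)/6 = 60/6 = 10
te_Drywall = (2 + 4·5 + 8)/6 = 30/6 = 5
te_Painting = (10 + 4·12 + 20)/6 = 78/6 = 13
te_Flooring = (3 + 4·4 + 11)/6 = 30/6 = 5
te_Trim work = (6 + 4·7 + 8)/6 = 42/6 = 7

Forward pass:
ES_Roofing = 0; EF_Roofing = 14
ES_Electrical rough-in = 0; EF_Electrical rough-in = 12
ES_Plumbing rough-in = 0; EF_Plumbing rough-in = 13
ES_HVAC install = 14; EF_HVAC install = 14+4 = 18
ES_Insulation = max(EF_Electrical rough-in=12, EF_Plumbing rough-in=13) = 13; EF_Insulation = 13+10 = 23
ES_Drywall = max(EF_Roofing=14, EF_HVAC install=18) = 18; EF_Drywall = 18+5 = 23
ES_Painting = 13; EF_Painting = 13+13 = 26
ES_Flooring = 18; EF_Flooring = 18+5 = 23
ES_Trim work = max(EF_Roofing=14, EF_Insulation=23, EF_Drywall=23, EF_Painting=26, EF_Flooring=23) = 26; EF_Trim work = 26+7 = 33
Expected project duration μ = 33 weeks. Critical path: Plumbing rough-in → Painting → Trim work.

33 weeks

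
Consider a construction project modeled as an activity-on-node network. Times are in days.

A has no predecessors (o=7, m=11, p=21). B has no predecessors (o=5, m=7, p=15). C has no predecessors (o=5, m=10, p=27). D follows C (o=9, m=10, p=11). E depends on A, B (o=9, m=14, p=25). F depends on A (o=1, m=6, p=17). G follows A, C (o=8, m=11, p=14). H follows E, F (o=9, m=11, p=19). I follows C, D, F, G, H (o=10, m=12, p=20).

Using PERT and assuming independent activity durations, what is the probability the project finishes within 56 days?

0.826

te_A = (7 + 4·11 + 21)/6 = 72/6 = 12; σ²_A = ((21−7)/6)² = 5.444
te_B = (5 + 4·7 + 15)/6 = 48/6 = 8; σ²_B = ((15−5)/6)² = 2.778
te_C = (5 + 4·10 + 27)/6 = 72/6 = 12; σ²_C = ((27−5)/6)² = 13.444
te_D = (9 + 4·10 + 11)/6 = 60/6 = 10; σ²_D = ((11−9)/6)² = 0.111
te_E = (9 + 4·14 + 25)/6 = 90/6 = 15; σ²_E = ((25−9)/6)² = 7.111
te_F = (1 + 4·6 + 17)/6 = 42/6 = 7; σ²_F = ((17−1)/6)² = 7.111
te_G = (8 + 4·11 + 14)/6 = 66/6 = 11; σ²_G = ((14−8)/6)² = 1.000
te_H = (9 + 4·11 + 19)/6 = 72/6 = 12; σ²_H = ((19−9)/6)² = 2.778
te_I = (10 + 4·12 + 20)/6 = 78/6 = 13; σ²_I = ((20−10)/6)² = 2.778

Forward pass:
ES_A = 0; EF_A = 12
ES_B = 0; EF_B = 8
ES_C = 0; EF_C = 12
ES_D = 12; EF_D = 12+10 = 22
ES_E = max(EF_A=12, EF_B=8) = 12; EF_E = 12+15 = 27
ES_F = 12; EF_F = 12+7 = 19
ES_G = max(EF_A=12, EF_C=12) = 12; EF_G = 12+11 = 23
ES_H = max(EF_E=27, EF_F=19) = 27; EF_H = 27+12 = 39
ES_I = max(EF_C=12, EF_D=22, EF_F=19, EF_G=23, EF_H=39) = 39; EF_I = 39+13 = 52
Expected project duration μ = 52 days. Critical path: A → E → H → I.

Variance along critical path = 5.444 + 7.111 + 2.778 + 2.778 = 18.111; σ = √18.111 = 4.256 days.
Z = (56 − 52) / 4.256 = 0.940
P(T ≤ 56) = Φ(0.940) ≈ 0.826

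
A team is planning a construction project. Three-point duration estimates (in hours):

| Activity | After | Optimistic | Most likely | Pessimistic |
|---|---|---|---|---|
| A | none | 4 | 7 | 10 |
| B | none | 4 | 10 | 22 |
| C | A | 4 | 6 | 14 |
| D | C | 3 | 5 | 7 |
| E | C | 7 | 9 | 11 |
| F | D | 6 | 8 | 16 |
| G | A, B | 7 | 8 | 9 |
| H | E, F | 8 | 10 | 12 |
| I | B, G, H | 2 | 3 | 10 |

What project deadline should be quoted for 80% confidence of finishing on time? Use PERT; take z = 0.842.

te_A = (4 + 4·7 + 10)/6 = 42/6 = 7; σ²_A = ((10−4)/6)² = 1.000
te_B = (4 + 4·10 + 22)/6 = 66/6 = 11; σ²_B = ((22−4)/6)² = 9.000
te_C = (4 + 4·6 + 14)/6 = 42/6 = 7; σ²_C = ((14−4)/6)² = 2.778
te_D = (3 + 4·5 + 7)/6 = 30/6 = 5; σ²_D = ((7−3)/6)² = 0.444
te_E = (7 + 4·9 + 11)/6 = 54/6 = 9; σ²_E = ((11−7)/6)² = 0.444
te_F = (6 + 4·8 + 16)/6 = 54/6 = 9; σ²_F = ((16−6)/6)² = 2.778
te_G = (7 + 4·8 + 9)/6 = 48/6 = 8; σ²_G = ((9−7)/6)² = 0.111
te_H = (8 + 4·10 + 12)/6 = 60/6 = 10; σ²_H = ((12−8)/6)² = 0.444
te_I = (2 + 4·3 + 10)/6 = 24/6 = 4; σ²_I = ((10−2)/6)² = 1.778

Forward pass:
ES_A = 0; EF_A = 7
ES_B = 0; EF_B = 11
ES_C = 7; EF_C = 7+7 = 14
ES_D = 14; EF_D = 14+5 = 19
ES_E = 14; EF_E = 14+9 = 23
ES_F = 19; EF_F = 19+9 = 28
ES_G = max(EF_A=7, EF_B=11) = 11; EF_G = 11+8 = 19
ES_H = max(EF_E=23, EF_F=28) = 28; EF_H = 28+10 = 38
ES_I = max(EF_B=11, EF_G=19, EF_H=38) = 38; EF_I = 38+4 = 42
Expected project duration μ = 42 hours. Critical path: A → C → D → F → H → I.

Variance along critical path = 1.000 + 2.778 + 0.444 + 2.778 + 0.444 + 1.778 = 9.222; σ = 3.037 hours.
D = μ + z·σ = 42 + 0.842·3.037 = 44.6 hours

44.6 hours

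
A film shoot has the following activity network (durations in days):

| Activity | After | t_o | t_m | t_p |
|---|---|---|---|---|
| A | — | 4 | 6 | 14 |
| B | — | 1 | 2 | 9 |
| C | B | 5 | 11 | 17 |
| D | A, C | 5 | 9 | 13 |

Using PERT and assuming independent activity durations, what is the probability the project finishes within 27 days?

te_A = (4 + 4·6 + 14)/6 = 42/6 = 7; σ²_A = ((14−4)/6)² = 2.778
te_B = (1 + 4·2 + 9)/6 = 18/6 = 3; σ²_B = ((9−1)/6)² = 1.778
te_C = (5 + 4·11 + 17)/6 = 66/6 = 11; σ²_C = ((17−5)/6)² = 4.000
te_D = (5 + 4·9 + 13)/6 = 54/6 = 9; σ²_D = ((13−5)/6)² = 1.778

Forward pass:
ES_A = 0; EF_A = 7
ES_B = 0; EF_B = 3
ES_C = 3; EF_C = 3+11 = 14
ES_D = max(EF_A=7, EF_C=14) = 14; EF_D = 14+9 = 23
Expected project duration μ = 23 days. Critical path: B → C → D.

Variance along critical path = 1.778 + 4.000 + 1.778 = 7.556; σ = √7.556 = 2.749 days.
Z = (27 − 23) / 2.749 = 1.455
P(T ≤ 27) = Φ(1.455) ≈ 0.927

0.927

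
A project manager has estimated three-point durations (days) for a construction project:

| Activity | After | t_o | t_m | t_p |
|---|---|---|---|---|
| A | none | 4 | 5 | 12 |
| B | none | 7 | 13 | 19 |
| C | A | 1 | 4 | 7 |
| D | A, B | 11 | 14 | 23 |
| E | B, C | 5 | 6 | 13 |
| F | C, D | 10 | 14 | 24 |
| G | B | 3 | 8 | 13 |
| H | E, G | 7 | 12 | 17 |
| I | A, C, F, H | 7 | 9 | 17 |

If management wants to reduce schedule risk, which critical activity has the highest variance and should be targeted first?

te_A = (4 + 4·5 + 12)/6 = 36/6 = 6; σ²_A = ((12−4)/6)² = 1.778
te_B = (7 + 4·13 + 19)/6 = 78/6 = 13; σ²_B = ((19−7)/6)² = 4.000
te_C = (1 + 4·4 + 7)/6 = 24/6 = 4; σ²_C = ((7−1)/6)² = 1.000
te_D = (11 + 4·14 + 23)/6 = 90/6 = 15; σ²_D = ((23−11)/6)² = 4.000
te_E = (5 + 4·6 + 13)/6 = 42/6 = 7; σ²_E = ((13−5)/6)² = 1.778
te_F = (10 + 4·14 + 24)/6 = 90/6 = 15; σ²_F = ((24−10)/6)² = 5.444
te_G = (3 + 4·8 + 13)/6 = 48/6 = 8; σ²_G = ((13−3)/6)² = 2.778
te_H = (7 + 4·12 + 17)/6 = 72/6 = 12; σ²_H = ((17−7)/6)² = 2.778
te_I = (7 + 4·9 + 17)/6 = 60/6 = 10; σ²_I = ((17−7)/6)² = 2.778

Forward pass:
ES_A = 0; EF_A = 6
ES_B = 0; EF_B = 13
ES_C = 6; EF_C = 6+4 = 10
ES_D = max(EF_A=6, EF_B=13) = 13; EF_D = 13+15 = 28
ES_E = max(EF_B=13, EF_C=10) = 13; EF_E = 13+7 = 20
ES_F = max(EF_C=10, EF_D=28) = 28; EF_F = 28+15 = 43
ES_G = 13; EF_G = 13+8 = 21
ES_H = max(EF_E=20, EF_G=21) = 21; EF_H = 21+12 = 33
ES_I = max(EF_A=6, EF_C=10, EF_F=43, EF_H=33) = 43; EF_I = 43+10 = 53
Expected project duration μ = 53 days. Critical path: B → D → F → I.

Variances on critical path: σ²_B=4.000, σ²_D=4.000, σ²_F=5.444, σ²_I=2.778.
Largest is σ²_F = 5.444.

F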